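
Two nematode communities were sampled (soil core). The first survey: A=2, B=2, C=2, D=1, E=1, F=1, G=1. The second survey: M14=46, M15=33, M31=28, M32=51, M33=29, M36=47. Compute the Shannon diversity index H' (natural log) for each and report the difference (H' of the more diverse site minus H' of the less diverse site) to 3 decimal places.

The first survey: N=10, proportions 0.2, 0.2, 0.2, 0.1, 0.1, 0.1, 0.1, giving H' = 1.88670 (working shown to 5 dp, full precision carried).
The second survey: N=234, proportions 0.19658, 0.14103, 0.11966, 0.21795, 0.12393, 0.20085, giving H' = 1.76329.
Difference = |1.88670 − 1.76329| = 0.12341, i.e. 0.123 to 3 decimal places.

0.123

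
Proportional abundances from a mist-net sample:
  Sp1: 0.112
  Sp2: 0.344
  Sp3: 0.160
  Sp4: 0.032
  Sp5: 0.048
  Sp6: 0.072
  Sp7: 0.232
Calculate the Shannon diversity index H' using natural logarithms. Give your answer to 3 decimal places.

Each pᵢ ln pᵢ term (working shown to 5 dp, full precision carried): 0.112×(-2.18926)=-0.24520, 0.344×(-1.06711)=-0.36709, 0.16×(-1.83258)=-0.29321, 0.032×(-3.44202)=-0.11014, 0.048×(-3.03655)=-0.14575, 0.072×(-2.63109)=-0.18944, 0.232×(-1.46102)=-0.33896.
Sum = -1.68979, so H' = 1.690.

1.690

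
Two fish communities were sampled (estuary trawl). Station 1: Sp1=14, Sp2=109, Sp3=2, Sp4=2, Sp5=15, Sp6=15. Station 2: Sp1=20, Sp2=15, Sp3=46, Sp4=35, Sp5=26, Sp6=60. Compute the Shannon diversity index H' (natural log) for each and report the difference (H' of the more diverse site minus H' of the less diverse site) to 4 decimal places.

Station 1: N=157, proportions 0.089172, 0.6942675, 0.0127389, 0.0127389, 0.0955414, 0.0955414, giving H' = 1.0287438 (working shown to 7 dp, full precision carried).
Station 2: N=202, proportions 0.0990099, 0.0742574, 0.2277228, 0.1732673, 0.1287129, 0.2970297, giving H' = 1.6871723.
Difference = |1.0287438 − 1.6871723| = 0.6584285, i.e. 0.6584 to 4 decimal places.

0.6584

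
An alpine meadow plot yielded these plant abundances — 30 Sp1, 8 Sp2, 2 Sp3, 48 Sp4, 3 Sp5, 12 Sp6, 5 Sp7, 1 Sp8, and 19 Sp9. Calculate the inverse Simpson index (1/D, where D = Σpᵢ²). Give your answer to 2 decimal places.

Total N = 30+8+2+48+3+12+5+1+19 = 128, so the proportions are 0.234375, 0.0625, 0.015625, 0.375, 0.023438, 0.09375, 0.039062, 0.007812, 0.148438 (working shown to 6 dp, full precision carried).
D = 0.234375² + 0.0625² + 0.015625² + 0.375² + 0.023438² + 0.09375² + 0.039062² + 0.007812² + 0.148438² = 0.054932 + 0.003906 + 0.000244 + 0.140625 + 0.000549 + 0.008789 + 0.001526 + 0.000061 + 0.022034 = 0.232666.
So 1/D = 4.2980, i.e. 4.30 to 2 decimal places.

4.30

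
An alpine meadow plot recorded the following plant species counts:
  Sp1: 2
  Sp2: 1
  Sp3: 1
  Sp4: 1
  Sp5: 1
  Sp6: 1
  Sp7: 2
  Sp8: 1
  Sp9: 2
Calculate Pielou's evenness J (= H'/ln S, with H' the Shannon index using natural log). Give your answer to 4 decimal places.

Total N = 2+1+1+1+1+1+2+1+2 = 12, so the proportions are 0.166667, 0.083333, 0.083333, 0.083333, 0.083333, 0.083333, 0.166667, 0.083333, 0.166667 (working shown to 6 dp, full precision carried).
H' = −Σ pᵢ ln pᵢ = −((-0.298627) + (-0.207076) + (-0.207076) + (-0.207076) + (-0.207076) + (-0.207076) + (-0.298627) + (-0.207076) + (-0.298627)) = 2.138333.
With S = 9 species, ln S = 2.197225, so J = 2.138333/2.197225 = 0.973197, i.e. 0.9732 to 4 decimal places.

0.9732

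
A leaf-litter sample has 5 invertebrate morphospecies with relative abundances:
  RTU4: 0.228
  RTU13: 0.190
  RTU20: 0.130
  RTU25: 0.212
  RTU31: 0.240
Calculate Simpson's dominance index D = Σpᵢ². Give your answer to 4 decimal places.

0.2075

D = 0.228² + 0.19² + 0.13² + 0.212² + 0.24² = 0.051984 + 0.036100 + 0.016900 + 0.044944 + 0.057600 = 0.207528 (working shown to 6 dp, full precision carried).
To 4 decimal places, D = 0.2075.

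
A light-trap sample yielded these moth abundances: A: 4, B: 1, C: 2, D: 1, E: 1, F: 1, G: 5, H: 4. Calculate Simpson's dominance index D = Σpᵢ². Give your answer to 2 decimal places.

Total N = 4+1+2+1+1+1+5+4 = 19, so the proportions are 0.2105, 0.0526, 0.1053, 0.0526, 0.0526, 0.0526, 0.2632, 0.2105 (working shown to 4 dp, full precision carried).
D = 0.2105² + 0.0526² + 0.1053² + 0.0526² + 0.0526² + 0.0526² + 0.2632² + 0.2105² = 0.0443 + 0.0028 + 0.0111 + 0.0028 + 0.0028 + 0.0028 + 0.0693 + 0.0443 = 0.1801.
To 2 decimal places, D = 0.18.

0.18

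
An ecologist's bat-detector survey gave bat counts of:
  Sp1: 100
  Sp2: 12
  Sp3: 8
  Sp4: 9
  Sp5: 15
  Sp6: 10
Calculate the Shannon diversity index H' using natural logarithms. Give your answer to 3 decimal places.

1.203

Total N = 100+12+8+9+15+10 = 154, so the proportions are 0.64935, 0.07792, 0.05195, 0.05844, 0.0974, 0.06494 (working shown to 5 dp, full precision carried).
Each pᵢ ln pᵢ term: 0.64935×(-0.43178)=-0.28038, 0.07792×(-2.55205)=-0.19886, 0.05195×(-2.95751)=-0.15364, 0.05844×(-2.83973)=-0.16596, 0.0974×(-2.32890)=-0.22684, 0.06494×(-2.73437)=-0.17756.
Sum = -1.20323, so H' = 1.203.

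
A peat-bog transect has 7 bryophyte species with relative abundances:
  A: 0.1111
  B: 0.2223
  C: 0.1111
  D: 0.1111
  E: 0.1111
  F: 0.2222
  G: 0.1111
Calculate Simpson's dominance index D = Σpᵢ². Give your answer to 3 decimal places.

0.161

D = 0.1111² + 0.2223² + 0.1111² + 0.1111² + 0.1111² + 0.2222² + 0.1111² = 0.012343 + 0.049417 + 0.012343 + 0.012343 + 0.012343 + 0.049373 + 0.012343 = 0.160506 (working shown to 6 dp, full precision carried).
To 3 decimal places, D = 0.161.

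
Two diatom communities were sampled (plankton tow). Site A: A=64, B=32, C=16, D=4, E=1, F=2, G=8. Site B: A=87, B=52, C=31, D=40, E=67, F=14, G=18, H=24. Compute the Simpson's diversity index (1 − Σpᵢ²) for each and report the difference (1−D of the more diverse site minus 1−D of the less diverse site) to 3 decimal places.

0.172

Site A: N=127, proportions 0.50394, 0.25197, 0.12598, 0.0315, 0.00787, 0.01575, 0.06299, giving 1−D = 0.66142 (working shown to 5 dp, full precision carried).
Site B: N=333, proportions 0.26126, 0.15616, 0.09309, 0.12012, 0.2012, 0.04204, 0.05405, 0.07207, giving 1−D = 0.83390.
Difference = |0.66142 − 0.83390| = 0.17248, i.e. 0.172 to 3 decimal places.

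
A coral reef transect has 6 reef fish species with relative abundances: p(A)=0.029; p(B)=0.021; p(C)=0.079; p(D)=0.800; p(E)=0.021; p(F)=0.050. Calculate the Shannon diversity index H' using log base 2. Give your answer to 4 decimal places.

Each pᵢ log₂ pᵢ term (working shown to 6 dp, full precision carried): 0.029×(-5.107803)=-0.148126, 0.021×(-5.573467)=-0.117043, 0.079×(-3.662004)=-0.289298, 0.8×(-0.321928)=-0.257542, 0.021×(-5.573467)=-0.117043, 0.05×(-4.321928)=-0.216096.
Sum = -1.145149, so H' = 1.1451.

1.1451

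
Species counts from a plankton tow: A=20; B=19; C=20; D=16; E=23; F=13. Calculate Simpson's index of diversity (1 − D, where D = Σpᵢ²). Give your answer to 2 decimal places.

Total N = 20+19+20+16+23+13 = 111, so the proportions are 0.1802, 0.1712, 0.1802, 0.1441, 0.2072, 0.1171 (working shown to 4 dp, full precision carried).
D = 0.1802² + 0.1712² + 0.1802² + 0.1441² + 0.2072² + 0.1171² = 0.0325 + 0.0293 + 0.0325 + 0.0208 + 0.0429 + 0.0137 = 0.1717.
So 1 − D = 0.8283, i.e. 0.83 to 2 decimal places.

0.83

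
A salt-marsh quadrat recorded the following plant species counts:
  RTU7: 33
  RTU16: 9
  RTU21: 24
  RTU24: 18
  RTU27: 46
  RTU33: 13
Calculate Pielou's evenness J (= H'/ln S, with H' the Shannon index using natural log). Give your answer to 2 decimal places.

Total N = 33+9+24+18+46+13 = 143, so the proportions are 0.2308, 0.0629, 0.1678, 0.1259, 0.3217, 0.0909 (working shown to 4 dp, full precision carried).
H' = −Σ pᵢ ln pᵢ = −((-0.3384) + (-0.1741) + (-0.2995) + (-0.2609) + (-0.3648) + (-0.2180)) = 1.6557.
With S = 6 species, ln S = 1.7918, so J = 1.6557/1.7918 = 0.9241, i.e. 0.92 to 2 decimal places.

0.92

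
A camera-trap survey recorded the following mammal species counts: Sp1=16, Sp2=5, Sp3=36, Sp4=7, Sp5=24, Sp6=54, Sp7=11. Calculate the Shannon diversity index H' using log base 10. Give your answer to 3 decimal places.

0.728

Total N = 16+5+36+7+24+54+11 = 153, so the proportions are 0.10458, 0.03268, 0.23529, 0.04575, 0.15686, 0.35294, 0.0719 (working shown to 5 dp, full precision carried).
Each pᵢ log₁₀ pᵢ term: 0.10458×(-0.98057)=-0.10254, 0.03268×(-1.48572)=-0.04855, 0.23529×(-0.62839)=-0.14786, 0.04575×(-1.33959)=-0.06129, 0.15686×(-0.80448)=-0.12619, 0.35294×(-0.45230)=-0.15963, 0.0719×(-1.14330)=-0.08220.
Sum = -0.72827, so H' = 0.728.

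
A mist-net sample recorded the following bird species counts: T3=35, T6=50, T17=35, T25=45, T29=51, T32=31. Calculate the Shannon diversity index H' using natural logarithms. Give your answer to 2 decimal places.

Total N = 35+50+35+45+51+31 = 247, so the proportions are 0.1417, 0.2024, 0.1417, 0.1822, 0.2065, 0.1255 (working shown to 4 dp, full precision carried).
Each pᵢ ln pᵢ term: 0.1417×(-1.9540)=-0.2769, 0.2024×(-1.5974)=-0.3234, 0.1417×(-1.9540)=-0.2769, 0.1822×(-1.7027)=-0.3102, 0.2065×(-1.5776)=-0.3257, 0.1255×(-2.0754)=-0.2605.
Sum = -1.7736, so H' = 1.77.

1.77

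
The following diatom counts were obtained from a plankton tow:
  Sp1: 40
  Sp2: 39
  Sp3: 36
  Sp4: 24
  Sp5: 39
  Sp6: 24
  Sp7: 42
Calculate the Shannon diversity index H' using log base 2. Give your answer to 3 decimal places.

2.776

Total N = 40+39+36+24+39+24+42 = 244, so the proportions are 0.16393, 0.15984, 0.14754, 0.09836, 0.15984, 0.09836, 0.17213 (working shown to 5 dp, full precision carried).
Each pᵢ log₂ pᵢ term: 0.16393×(-2.60881)=-0.42767, 0.15984×(-2.64534)=-0.42282, 0.14754×(-2.76081)=-0.40733, 0.09836×(-3.34577)=-0.32909, 0.15984×(-2.64534)=-0.42282, 0.09836×(-3.34577)=-0.32909, 0.17213×(-2.53842)=-0.43694.
Sum = -2.77577, so H' = 2.776.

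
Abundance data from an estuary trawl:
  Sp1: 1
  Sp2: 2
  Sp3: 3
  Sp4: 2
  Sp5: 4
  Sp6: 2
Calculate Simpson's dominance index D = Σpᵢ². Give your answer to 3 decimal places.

Total N = 1+2+3+2+4+2 = 14, so the proportions are 0.07143, 0.14286, 0.21429, 0.14286, 0.28571, 0.14286 (working shown to 5 dp, full precision carried).
D = 0.07143² + 0.14286² + 0.21429² + 0.14286² + 0.28571² + 0.14286² = 0.00510 + 0.02041 + 0.04592 + 0.02041 + 0.08163 + 0.02041 = 0.19388.
To 3 decimal places, D = 0.194.

0.194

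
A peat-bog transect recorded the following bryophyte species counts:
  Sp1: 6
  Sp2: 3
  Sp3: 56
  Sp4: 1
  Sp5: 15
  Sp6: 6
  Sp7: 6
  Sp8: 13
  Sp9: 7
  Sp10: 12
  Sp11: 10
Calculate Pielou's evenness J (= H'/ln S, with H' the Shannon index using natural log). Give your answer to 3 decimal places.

0.806

Total N = 6+3+56+1+15+6+6+13+7+12+10 = 135, so the proportions are 0.04444, 0.02222, 0.41481, 0.00741, 0.11111, 0.04444, 0.04444, 0.0963, 0.05185, 0.08889, 0.07407 (working shown to 5 dp, full precision carried).
H' = −Σ pᵢ ln pᵢ = −((-0.13838) + (-0.08459) + (-0.36501) + (-0.03634) + (-0.24414) + (-0.13838) + (-0.13838) + (-0.22536) + (-0.15345) + (-0.21514) + (-0.19279)) = 1.93195.
With S = 11 species, ln S = 2.39790, so J = 1.93195/2.39790 = 0.80569, i.e. 0.806 to 3 decimal places.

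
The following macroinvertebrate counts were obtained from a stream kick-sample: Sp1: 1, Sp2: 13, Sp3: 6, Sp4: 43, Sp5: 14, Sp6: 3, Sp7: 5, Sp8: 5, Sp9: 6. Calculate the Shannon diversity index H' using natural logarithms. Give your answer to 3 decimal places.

1.721

Total N = 1+13+6+43+14+3+5+5+6 = 96, so the proportions are 0.01042, 0.13542, 0.0625, 0.44792, 0.14583, 0.03125, 0.05208, 0.05208, 0.0625 (working shown to 5 dp, full precision carried).
Each pᵢ ln pᵢ term: 0.01042×(-4.56435)=-0.04755, 0.13542×(-1.99940)=-0.27075, 0.0625×(-2.77259)=-0.17329, 0.44792×(-0.80315)=-0.35974, 0.14583×(-1.92529)=-0.28077, 0.03125×(-3.46574)=-0.10830, 0.05208×(-2.95491)=-0.15390, 0.05208×(-2.95491)=-0.15390, 0.0625×(-2.77259)=-0.17329.
Sum = -1.72149, so H' = 1.721.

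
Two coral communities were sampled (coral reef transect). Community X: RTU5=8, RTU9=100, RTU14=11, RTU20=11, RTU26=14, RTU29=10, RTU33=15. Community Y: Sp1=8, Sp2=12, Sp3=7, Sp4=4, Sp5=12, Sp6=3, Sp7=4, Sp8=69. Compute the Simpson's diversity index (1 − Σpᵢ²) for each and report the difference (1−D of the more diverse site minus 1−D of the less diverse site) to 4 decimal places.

Community X: N=169, proportions 0.0473373, 0.591716, 0.0650888, 0.0650888, 0.0828402, 0.0591716, 0.0887574, giving 1−D = 0.6209166 (working shown to 7 dp, full precision carried).
Community Y: N=119, proportions 0.0672269, 0.1008403, 0.0588235, 0.0336134, 0.1008403, 0.0252101, 0.0336134, 0.5798319, giving 1−D = 0.6325824.
Difference = |0.6209166 − 0.6325824| = 0.0116658, i.e. 0.0117 to 4 decimal places.

0.0117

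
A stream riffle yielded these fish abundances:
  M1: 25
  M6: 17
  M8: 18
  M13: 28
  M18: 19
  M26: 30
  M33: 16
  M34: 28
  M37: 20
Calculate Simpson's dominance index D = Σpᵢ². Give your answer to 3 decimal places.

0.117

Total N = 25+17+18+28+19+30+16+28+20 = 201, so the proportions are 0.12438, 0.08458, 0.08955, 0.1393, 0.09453, 0.14925, 0.0796, 0.1393, 0.0995 (working shown to 5 dp, full precision carried).
D = 0.12438² + 0.08458² + 0.08955² + 0.1393² + 0.09453² + 0.14925² + 0.0796² + 0.1393² + 0.0995² = 0.01547 + 0.00715 + 0.00802 + 0.01941 + 0.00894 + 0.02228 + 0.00634 + 0.01941 + 0.00990 = 0.11690.
To 3 decimal places, D = 0.117.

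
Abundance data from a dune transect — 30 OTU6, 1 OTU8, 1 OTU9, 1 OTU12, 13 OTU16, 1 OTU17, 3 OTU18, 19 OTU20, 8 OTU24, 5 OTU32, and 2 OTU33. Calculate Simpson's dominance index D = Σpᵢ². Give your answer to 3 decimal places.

0.218

Total N = 30+1+1+1+13+1+3+19+8+5+2 = 84, so the proportions are 0.35714, 0.0119, 0.0119, 0.0119, 0.15476, 0.0119, 0.03571, 0.22619, 0.09524, 0.05952, 0.02381 (working shown to 5 dp, full precision carried).
D = 0.35714² + 0.0119² + 0.0119² + 0.0119² + 0.15476² + 0.0119² + 0.03571² + 0.22619² + 0.09524² + 0.05952² + 0.02381² = 0.12755 + 0.00014 + 0.00014 + 0.00014 + 0.02395 + 0.00014 + 0.00128 + 0.05116 + 0.00907 + 0.00354 + 0.00057 = 0.21769.
To 3 decimal places, D = 0.218.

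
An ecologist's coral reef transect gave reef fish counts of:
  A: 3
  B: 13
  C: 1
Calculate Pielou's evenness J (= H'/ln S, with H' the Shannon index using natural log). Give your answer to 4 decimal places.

0.6171

Total N = 3+13+1 = 17, so the proportions are 0.176471, 0.764706, 0.058824 (working shown to 6 dp, full precision carried).
H' = −Σ pᵢ ln pᵢ = −((-0.306106) + (-0.205143) + (-0.166660)) = 0.677909.
With S = 3 species, ln S = 1.098612, so J = 0.677909/1.098612 = 0.617059, i.e. 0.6171 to 4 decimal places.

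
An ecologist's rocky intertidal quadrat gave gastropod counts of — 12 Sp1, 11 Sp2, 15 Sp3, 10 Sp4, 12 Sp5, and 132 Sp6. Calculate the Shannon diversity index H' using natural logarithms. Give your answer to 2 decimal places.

Total N = 12+11+15+10+12+132 = 192, so the proportions are 0.0625, 0.0573, 0.0781, 0.0521, 0.0625, 0.6875 (working shown to 4 dp, full precision carried).
Each pᵢ ln pᵢ term: 0.0625×(-2.7726)=-0.1733, 0.0573×(-2.8596)=-0.1638, 0.0781×(-2.5494)=-0.1992, 0.0521×(-2.9549)=-0.1539, 0.0625×(-2.7726)=-0.1733, 0.6875×(-0.3747)=-0.2576.
Sum = -1.1211, so H' = 1.12.

1.12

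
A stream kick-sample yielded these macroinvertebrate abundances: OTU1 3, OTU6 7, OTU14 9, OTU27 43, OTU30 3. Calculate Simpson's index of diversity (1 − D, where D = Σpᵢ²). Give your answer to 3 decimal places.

Total N = 3+7+9+43+3 = 65, so the proportions are 0.04615, 0.10769, 0.13846, 0.66154, 0.04615 (working shown to 5 dp, full precision carried).
D = 0.04615² + 0.10769² + 0.13846² + 0.66154² + 0.04615² = 0.00213 + 0.01160 + 0.01917 + 0.43763 + 0.00213 = 0.47266.
So 1 − D = 0.52734, i.e. 0.527 to 3 decimal places.

0.527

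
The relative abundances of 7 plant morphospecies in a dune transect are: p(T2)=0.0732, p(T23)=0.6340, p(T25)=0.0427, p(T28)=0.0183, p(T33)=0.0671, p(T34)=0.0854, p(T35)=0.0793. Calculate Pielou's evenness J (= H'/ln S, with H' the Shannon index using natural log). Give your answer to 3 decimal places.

H' = −Σ pᵢ ln pᵢ = −((-0.19139) + (-0.28892) + (-0.13466) + (-0.07322) + (-0.18128) + (-0.21012) + (-0.20099)) = 1.28056 (working shown to 5 dp, full precision carried).
With S = 7 species, ln S = 1.94591, so J = 1.28056/1.94591 = 0.65808, i.e. 0.658 to 3 decimal places.

0.658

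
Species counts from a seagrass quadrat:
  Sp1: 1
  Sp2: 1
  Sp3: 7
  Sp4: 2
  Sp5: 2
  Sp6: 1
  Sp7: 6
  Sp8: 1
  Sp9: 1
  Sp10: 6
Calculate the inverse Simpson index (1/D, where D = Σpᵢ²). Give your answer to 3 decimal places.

5.851

Total N = 1+1+7+2+2+1+6+1+1+6 = 28, so the proportions are 0.0357143, 0.0357143, 0.25, 0.0714286, 0.0714286, 0.0357143, 0.2142857, 0.0357143, 0.0357143, 0.2142857 (working shown to 7 dp, full precision carried).
D = 0.0357143² + 0.0357143² + 0.25² + 0.0714286² + 0.0714286² + 0.0357143² + 0.2142857² + 0.0357143² + 0.0357143² + 0.2142857² = 0.0012755 + 0.0012755 + 0.0625000 + 0.0051020 + 0.0051020 + 0.0012755 + 0.0459184 + 0.0012755 + 0.0012755 + 0.0459184 = 0.1709184.
So 1/D = 5.85075, i.e. 5.851 to 3 decimal places.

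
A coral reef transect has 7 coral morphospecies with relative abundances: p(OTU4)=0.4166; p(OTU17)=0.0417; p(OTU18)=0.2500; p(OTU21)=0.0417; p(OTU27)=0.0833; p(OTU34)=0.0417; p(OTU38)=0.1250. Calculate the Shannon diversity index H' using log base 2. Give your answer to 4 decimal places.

Each pᵢ log₂ pᵢ term (working shown to 6 dp, full precision carried): 0.4166×(-1.263265)=-0.526276, 0.0417×(-4.583809)=-0.191145, 0.25×(-2.000000)=-0.500000, 0.0417×(-4.583809)=-0.191145, 0.0833×(-3.585540)=-0.298675, 0.0417×(-4.583809)=-0.191145, 0.125×(-3.000000)=-0.375000.
Sum = -2.273386, so H' = 2.2734.

2.2734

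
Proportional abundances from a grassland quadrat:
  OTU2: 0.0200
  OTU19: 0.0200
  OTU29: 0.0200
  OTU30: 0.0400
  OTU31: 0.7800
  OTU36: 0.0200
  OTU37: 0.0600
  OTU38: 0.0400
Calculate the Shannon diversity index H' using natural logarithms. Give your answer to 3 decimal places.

Each pᵢ ln pᵢ term (working shown to 5 dp, full precision carried): 0.02×(-3.91202)=-0.07824, 0.02×(-3.91202)=-0.07824, 0.02×(-3.91202)=-0.07824, 0.04×(-3.21888)=-0.12876, 0.78×(-0.24846)=-0.19380, 0.02×(-3.91202)=-0.07824, 0.06×(-2.81341)=-0.16880, 0.04×(-3.21888)=-0.12876.
Sum = -0.93308, so H' = 0.933.

0.933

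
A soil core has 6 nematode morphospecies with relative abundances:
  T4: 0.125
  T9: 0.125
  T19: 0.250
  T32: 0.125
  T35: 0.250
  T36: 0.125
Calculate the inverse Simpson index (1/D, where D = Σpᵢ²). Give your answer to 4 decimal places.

5.3333

D = 0.125² + 0.125² + 0.25² + 0.125² + 0.25² + 0.125² = 0.01562500 + 0.01562500 + 0.06250000 + 0.01562500 + 0.06250000 + 0.01562500 = 0.18750000 (working shown to 8 dp, full precision carried).
So 1/D = 5.333333, i.e. 5.3333 to 4 decimal places.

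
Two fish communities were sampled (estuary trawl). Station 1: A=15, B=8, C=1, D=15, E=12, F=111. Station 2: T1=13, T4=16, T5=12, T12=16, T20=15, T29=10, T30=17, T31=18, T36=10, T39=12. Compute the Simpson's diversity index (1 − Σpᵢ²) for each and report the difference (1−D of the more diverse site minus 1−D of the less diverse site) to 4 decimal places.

0.3907

Station 1: N=162, proportions 0.0925926, 0.0493827, 0.0061728, 0.0925926, 0.0740741, 0.6851852, giving 1−D = 0.5054108 (working shown to 7 dp, full precision carried).
Station 2: N=139, proportions 0.0935252, 0.1151079, 0.0863309, 0.1151079, 0.1079137, 0.0719424, 0.1223022, 0.1294964, 0.0719424, 0.0863309, giving 1−D = 0.8961234.
Difference = |0.5054108 − 0.8961234| = 0.3907126, i.e. 0.3907 to 4 decimal places.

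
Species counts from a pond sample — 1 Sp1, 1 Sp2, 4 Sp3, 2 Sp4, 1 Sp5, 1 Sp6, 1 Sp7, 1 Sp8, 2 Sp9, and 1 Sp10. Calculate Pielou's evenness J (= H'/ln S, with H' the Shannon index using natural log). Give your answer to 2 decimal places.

0.94

Total N = 1+1+4+2+1+1+1+1+2+1 = 15, so the proportions are 0.0667, 0.0667, 0.2667, 0.1333, 0.0667, 0.0667, 0.0667, 0.0667, 0.1333, 0.0667 (working shown to 4 dp, full precision carried).
H' = −Σ pᵢ ln pᵢ = −((-0.1805) + (-0.1805) + (-0.3525) + (-0.2687) + (-0.1805) + (-0.1805) + (-0.1805) + (-0.1805) + (-0.2687) + (-0.1805)) = 2.1535.
With S = 10 species, ln S = 2.3026, so J = 2.1535/2.3026 = 0.9353, i.e. 0.94 to 2 decimal places.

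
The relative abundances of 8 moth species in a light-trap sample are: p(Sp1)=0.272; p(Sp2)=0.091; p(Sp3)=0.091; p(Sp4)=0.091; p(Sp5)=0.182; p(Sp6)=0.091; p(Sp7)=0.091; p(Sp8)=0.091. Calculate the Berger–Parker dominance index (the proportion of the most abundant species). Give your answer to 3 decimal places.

0.272

The largest proportion is 0.272, i.e. d = 0.272 to 3 decimal places.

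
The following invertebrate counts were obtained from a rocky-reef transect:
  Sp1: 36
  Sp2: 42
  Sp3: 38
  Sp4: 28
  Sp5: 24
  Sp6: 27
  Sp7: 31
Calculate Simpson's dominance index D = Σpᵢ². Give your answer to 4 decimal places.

0.1479

Total N = 36+42+38+28+24+27+31 = 226, so the proportions are 0.159292, 0.185841, 0.168142, 0.123894, 0.106195, 0.119469, 0.137168 (working shown to 6 dp, full precision carried).
D = 0.159292² + 0.185841² + 0.168142² + 0.123894² + 0.106195² + 0.119469² + 0.137168² = 0.025374 + 0.034537 + 0.028272 + 0.015350 + 0.011277 + 0.014273 + 0.018815 = 0.147897.
To 4 decimal places, D = 0.1479.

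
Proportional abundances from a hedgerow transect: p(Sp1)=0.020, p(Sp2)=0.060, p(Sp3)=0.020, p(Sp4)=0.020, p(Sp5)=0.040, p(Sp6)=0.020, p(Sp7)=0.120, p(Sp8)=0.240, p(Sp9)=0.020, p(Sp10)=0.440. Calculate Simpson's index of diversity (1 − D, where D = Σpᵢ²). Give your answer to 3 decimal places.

D = 0.02² + 0.06² + 0.02² + 0.02² + 0.04² + 0.02² + 0.12² + 0.24² + 0.02² + 0.44² = 0.00040 + 0.00360 + 0.00040 + 0.00040 + 0.00160 + 0.00040 + 0.01440 + 0.05760 + 0.00040 + 0.19360 = 0.27280 (working shown to 5 dp, full precision carried).
So 1 − D = 0.72720, i.e. 0.727 to 3 decimal places.

0.727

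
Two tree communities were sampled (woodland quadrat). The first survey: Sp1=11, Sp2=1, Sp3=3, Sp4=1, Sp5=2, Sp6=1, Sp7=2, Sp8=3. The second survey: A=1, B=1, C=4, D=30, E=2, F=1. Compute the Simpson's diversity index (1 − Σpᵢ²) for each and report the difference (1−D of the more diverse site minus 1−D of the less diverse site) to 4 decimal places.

0.3464

The first survey: N=24, proportions 0.458333, 0.041667, 0.125, 0.041667, 0.083333, 0.041667, 0.083333, 0.125, giving 1−D = 0.739583 (working shown to 6 dp, full precision carried).
The second survey: N=39, proportions 0.025641, 0.025641, 0.102564, 0.769231, 0.051282, 0.025641, giving 1−D = 0.393162.
Difference = |0.739583 − 0.393162| = 0.346421, i.e. 0.3464 to 4 decimal places.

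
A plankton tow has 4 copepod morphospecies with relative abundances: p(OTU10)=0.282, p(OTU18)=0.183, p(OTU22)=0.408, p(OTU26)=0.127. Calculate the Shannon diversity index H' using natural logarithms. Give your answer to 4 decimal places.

Each pᵢ ln pᵢ term (working shown to 6 dp, full precision carried): 0.282×(-1.265848)=-0.356969, 0.183×(-1.698269)=-0.310783, 0.408×(-0.896488)=-0.365767, 0.127×(-2.063568)=-0.262073.
Sum = -1.295593, so H' = 1.2956.

1.2956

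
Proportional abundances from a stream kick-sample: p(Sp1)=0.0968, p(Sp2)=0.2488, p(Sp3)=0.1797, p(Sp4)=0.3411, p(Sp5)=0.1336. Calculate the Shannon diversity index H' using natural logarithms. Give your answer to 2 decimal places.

Each pᵢ ln pᵢ term (working shown to 4 dp, full precision carried): 0.0968×(-2.3351)=-0.2260, 0.2488×(-1.3911)=-0.3461, 0.1797×(-1.7165)=-0.3084, 0.3411×(-1.0756)=-0.3669, 0.1336×(-2.0129)=-0.2689.
Sum = -1.5164, so H' = 1.52.

1.52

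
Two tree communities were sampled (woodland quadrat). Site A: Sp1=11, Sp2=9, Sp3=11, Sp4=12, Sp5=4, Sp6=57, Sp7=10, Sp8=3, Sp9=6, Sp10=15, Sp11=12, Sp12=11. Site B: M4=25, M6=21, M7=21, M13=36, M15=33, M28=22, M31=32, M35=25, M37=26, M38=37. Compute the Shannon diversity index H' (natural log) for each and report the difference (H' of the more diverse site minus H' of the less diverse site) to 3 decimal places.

Site A: N=161, proportions 0.068323, 0.0559006, 0.068323, 0.0745342, 0.0248447, 0.3540373, 0.0621118, 0.0186335, 0.0372671, 0.0931677, 0.0745342, 0.068323, giving H' = 2.1482651 (working shown to 7 dp, full precision carried).
Site B: N=278, proportions 0.0899281, 0.0755396, 0.0755396, 0.1294964, 0.118705, 0.0791367, 0.1151079, 0.0899281, 0.0935252, 0.1330935, giving H' = 2.2807646.
Difference = |2.1482651 − 2.2807646| = 0.1324995, i.e. 0.132 to 3 decimal places.

0.132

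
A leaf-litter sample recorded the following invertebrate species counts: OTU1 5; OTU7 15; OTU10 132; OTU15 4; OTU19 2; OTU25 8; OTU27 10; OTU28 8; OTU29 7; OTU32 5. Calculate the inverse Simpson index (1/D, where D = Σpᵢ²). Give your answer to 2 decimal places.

Total N = 5+15+132+4+2+8+10+8+7+5 = 196, so the proportions are 0.02551, 0.07653, 0.67347, 0.02041, 0.0102, 0.04082, 0.05102, 0.04082, 0.03571, 0.02551 (working shown to 5 dp, full precision carried).
D = 0.02551² + 0.07653² + 0.67347² + 0.02041² + 0.0102² + 0.04082² + 0.05102² + 0.04082² + 0.03571² + 0.02551² = 0.00065 + 0.00586 + 0.45356 + 0.00042 + 0.00010 + 0.00167 + 0.00260 + 0.00167 + 0.00128 + 0.00065 = 0.46845.
So 1/D = 2.1347, i.e. 2.13 to 2 decimal places.

2.13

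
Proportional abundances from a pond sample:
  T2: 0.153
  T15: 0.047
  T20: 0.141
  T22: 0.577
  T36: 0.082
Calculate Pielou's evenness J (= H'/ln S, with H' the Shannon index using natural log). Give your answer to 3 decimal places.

H' = −Σ pᵢ ln pᵢ = −((-0.28723) + (-0.14371) + (-0.27622) + (-0.31730) + (-0.20508)) = 1.22954 (working shown to 5 dp, full precision carried).
With S = 5 species, ln S = 1.60944, so J = 1.22954/1.60944 = 0.76396, i.e. 0.764 to 3 decimal places.

0.764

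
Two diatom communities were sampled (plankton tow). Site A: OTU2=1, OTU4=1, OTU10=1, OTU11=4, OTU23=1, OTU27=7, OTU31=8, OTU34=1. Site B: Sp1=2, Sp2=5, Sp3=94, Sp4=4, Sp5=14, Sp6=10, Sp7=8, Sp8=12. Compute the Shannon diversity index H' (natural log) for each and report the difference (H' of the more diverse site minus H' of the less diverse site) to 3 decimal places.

Site A: N=24, proportions 0.04167, 0.04167, 0.04167, 0.16667, 0.04167, 0.29167, 0.33333, 0.04167, giving H' = 1.68630 (working shown to 5 dp, full precision carried).
Site B: N=149, proportions 0.01342, 0.03356, 0.63087, 0.02685, 0.09396, 0.06711, 0.05369, 0.08054, giving H' = 1.32290.
Difference = |1.68630 − 1.32290| = 0.36340, i.e. 0.363 to 3 decimal places.

0.363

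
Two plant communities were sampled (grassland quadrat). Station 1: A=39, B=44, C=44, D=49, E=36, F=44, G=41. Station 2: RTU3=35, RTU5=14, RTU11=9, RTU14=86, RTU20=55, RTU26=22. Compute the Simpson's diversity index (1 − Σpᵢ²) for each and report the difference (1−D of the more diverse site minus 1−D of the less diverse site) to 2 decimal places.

Station 1: N=297, proportions 0.13131, 0.14815, 0.14815, 0.16498, 0.12121, 0.14815, 0.13805, giving 1−D = 0.85594 (working shown to 5 dp, full precision carried).
Station 2: N=221, proportions 0.15837, 0.06335, 0.04072, 0.38914, 0.24887, 0.09955, giving 1−D = 0.74597.
Difference = |0.85594 − 0.74597| = 0.10997, i.e. 0.11 to 2 decimal places.

0.11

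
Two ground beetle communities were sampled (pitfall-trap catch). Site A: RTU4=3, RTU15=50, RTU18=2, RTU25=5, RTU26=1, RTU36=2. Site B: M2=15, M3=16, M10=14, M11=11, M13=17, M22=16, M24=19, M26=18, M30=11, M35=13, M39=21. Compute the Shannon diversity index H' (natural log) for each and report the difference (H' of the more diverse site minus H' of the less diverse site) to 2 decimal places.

1.56

Site A: N=63, proportions 0.0476, 0.7937, 0.0317, 0.0794, 0.0159, 0.0317, giving H' = 0.8143 (working shown to 4 dp, full precision carried).
Site B: N=171, proportions 0.0877, 0.0936, 0.0819, 0.0643, 0.0994, 0.0936, 0.1111, 0.1053, 0.0643, 0.076, 0.1228, giving H' = 2.3787.
Difference = |0.8143 − 2.3787| = 1.5644, i.e. 1.56 to 2 decimal places.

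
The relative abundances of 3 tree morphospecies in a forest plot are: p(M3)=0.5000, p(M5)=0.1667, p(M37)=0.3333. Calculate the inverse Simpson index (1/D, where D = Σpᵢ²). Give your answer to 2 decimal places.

2.57

D = 0.5² + 0.1667² + 0.3333² = 0.25000 + 0.02779 + 0.11109 = 0.38888 (working shown to 5 dp, full precision carried).
So 1/D = 2.5715, i.e. 2.57 to 2 decimal places.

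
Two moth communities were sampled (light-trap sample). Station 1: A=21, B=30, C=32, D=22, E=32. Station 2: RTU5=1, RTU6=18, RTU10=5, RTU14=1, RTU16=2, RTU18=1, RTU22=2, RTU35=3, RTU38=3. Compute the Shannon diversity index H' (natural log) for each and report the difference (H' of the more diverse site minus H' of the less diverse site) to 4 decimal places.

0.0616

Station 1: N=137, proportions 0.153285, 0.218978, 0.233577, 0.160584, 0.233577, giving H' = 1.593113 (working shown to 6 dp, full precision carried).
Station 2: N=36, proportions 0.027778, 0.5, 0.138889, 0.027778, 0.055556, 0.027778, 0.055556, 0.083333, 0.083333, giving H' = 1.654682.
Difference = |1.593113 − 1.654682| = 0.061569, i.e. 0.0616 to 4 decimal places.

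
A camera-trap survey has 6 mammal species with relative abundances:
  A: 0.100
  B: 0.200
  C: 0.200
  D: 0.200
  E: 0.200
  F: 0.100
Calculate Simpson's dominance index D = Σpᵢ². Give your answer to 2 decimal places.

D = 0.1² + 0.2² + 0.2² + 0.2² + 0.2² + 0.1² = 0.0100 + 0.0400 + 0.0400 + 0.0400 + 0.0400 + 0.0100 = 0.1800 (working shown to 4 dp, full precision carried).
To 2 decimal places, D = 0.18.

0.18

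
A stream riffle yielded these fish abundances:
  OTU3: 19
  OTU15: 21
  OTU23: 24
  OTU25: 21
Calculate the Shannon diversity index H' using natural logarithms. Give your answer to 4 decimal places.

1.3828

Total N = 19+21+24+21 = 85, so the proportions are 0.223529, 0.247059, 0.282353, 0.247059 (working shown to 6 dp, full precision carried).
Each pᵢ ln pᵢ term: 0.223529×(-1.498212)=-0.334895, 0.247059×(-1.398129)=-0.345420, 0.282353×(-1.264597)=-0.357063, 0.247059×(-1.398129)=-0.345420.
Sum = -1.382797, so H' = 1.3828.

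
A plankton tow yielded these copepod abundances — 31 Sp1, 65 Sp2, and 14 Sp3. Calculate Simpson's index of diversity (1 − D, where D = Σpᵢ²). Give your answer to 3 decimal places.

0.555

Total N = 31+65+14 = 110, so the proportions are 0.28182, 0.59091, 0.12727 (working shown to 5 dp, full precision carried).
D = 0.28182² + 0.59091² + 0.12727² = 0.07942 + 0.34917 + 0.01620 = 0.44479.
So 1 − D = 0.55521, i.e. 0.555 to 3 decimal places.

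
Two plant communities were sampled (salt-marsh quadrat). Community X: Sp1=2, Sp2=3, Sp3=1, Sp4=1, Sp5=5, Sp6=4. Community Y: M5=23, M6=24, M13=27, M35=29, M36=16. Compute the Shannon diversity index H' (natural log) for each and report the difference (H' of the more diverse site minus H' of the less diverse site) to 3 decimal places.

Community X: N=16, proportions 0.125, 0.1875, 0.0625, 0.0625, 0.3125, 0.25, giving H' = 1.63043 (working shown to 5 dp, full precision carried).
Community Y: N=119, proportions 0.19328, 0.20168, 0.22689, 0.2437, 0.13445, giving H' = 1.59097.
Difference = |1.63043 − 1.59097| = 0.03946, i.e. 0.039 to 3 decimal places.

0.039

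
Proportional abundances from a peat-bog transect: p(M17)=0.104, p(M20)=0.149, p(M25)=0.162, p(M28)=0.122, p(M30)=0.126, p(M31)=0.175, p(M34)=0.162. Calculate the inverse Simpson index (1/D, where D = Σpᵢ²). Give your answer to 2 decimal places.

6.81

D = 0.104² + 0.149² + 0.162² + 0.122² + 0.126² + 0.175² + 0.162² = 0.010816 + 0.022201 + 0.026244 + 0.014884 + 0.015876 + 0.030625 + 0.026244 = 0.146890 (working shown to 6 dp, full precision carried).
So 1/D = 6.8078, i.e. 6.81 to 2 decimal places.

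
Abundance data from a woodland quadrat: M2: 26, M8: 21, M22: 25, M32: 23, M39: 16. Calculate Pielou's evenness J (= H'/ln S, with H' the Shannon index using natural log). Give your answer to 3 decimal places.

0.992

Total N = 26+21+25+23+16 = 111, so the proportions are 0.23423, 0.18919, 0.22523, 0.20721, 0.14414 (working shown to 5 dp, full precision carried).
H' = −Σ pᵢ ln pᵢ = −((-0.33998) + (-0.31500) + (-0.33573) + (-0.32615) + (-0.27920)) = 1.59606.
With S = 5 species, ln S = 1.60944, so J = 1.59606/1.60944 = 0.99169, i.e. 0.992 to 3 decimal places.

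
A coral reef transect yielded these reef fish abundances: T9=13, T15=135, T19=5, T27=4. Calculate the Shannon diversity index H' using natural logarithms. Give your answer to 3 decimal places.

Total N = 13+135+5+4 = 157, so the proportions are 0.0828, 0.85987, 0.03185, 0.02548 (working shown to 5 dp, full precision carried).
Each pᵢ ln pᵢ term: 0.0828×(-2.49130)=-0.20629, 0.85987×(-0.15097)=-0.12982, 0.03185×(-3.44681)=-0.10977, 0.02548×(-3.66995)=-0.09350.
Sum = -0.53937, so H' = 0.539.

0.539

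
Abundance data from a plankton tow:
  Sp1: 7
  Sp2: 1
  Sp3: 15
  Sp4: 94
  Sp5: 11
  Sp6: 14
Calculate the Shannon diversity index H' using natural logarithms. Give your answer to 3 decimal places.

Total N = 7+1+15+94+11+14 = 142, so the proportions are 0.0493, 0.00704, 0.10563, 0.66197, 0.07746, 0.09859 (working shown to 5 dp, full precision carried).
Each pᵢ ln pᵢ term: 0.0493×(-3.00992)=-0.14838, 0.00704×(-4.95583)=-0.03490, 0.10563×(-2.24778)=-0.23744, 0.66197×(-0.41253)=-0.27308, 0.07746×(-2.55793)=-0.19815, 0.09859×(-2.31677)=-0.22841.
Sum = -1.12037, so H' = 1.120.

1.120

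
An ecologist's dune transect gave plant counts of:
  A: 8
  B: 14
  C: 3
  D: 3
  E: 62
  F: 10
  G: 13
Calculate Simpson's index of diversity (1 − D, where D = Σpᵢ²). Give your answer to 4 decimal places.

0.6561

Total N = 8+14+3+3+62+10+13 = 113, so the proportions are 0.070796, 0.123894, 0.026549, 0.026549, 0.548673, 0.088496, 0.115044 (working shown to 6 dp, full precision carried).
D = 0.070796² + 0.123894² + 0.026549² + 0.026549² + 0.548673² + 0.088496² + 0.115044² = 0.005012 + 0.015350 + 0.000705 + 0.000705 + 0.301042 + 0.007831 + 0.013235 = 0.343880.
So 1 − D = 0.656120, i.e. 0.6561 to 4 decimal places.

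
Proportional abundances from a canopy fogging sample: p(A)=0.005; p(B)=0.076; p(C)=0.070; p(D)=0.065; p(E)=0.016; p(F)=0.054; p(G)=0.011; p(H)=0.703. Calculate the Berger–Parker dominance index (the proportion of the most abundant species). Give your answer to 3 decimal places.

0.703

The largest proportion is 0.703, i.e. d = 0.703 to 3 decimal places.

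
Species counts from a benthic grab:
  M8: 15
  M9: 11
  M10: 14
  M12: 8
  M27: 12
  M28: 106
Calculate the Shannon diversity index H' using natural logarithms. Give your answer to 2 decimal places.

Total N = 15+11+14+8+12+106 = 166, so the proportions are 0.0904, 0.0663, 0.0843, 0.0482, 0.0723, 0.6386 (working shown to 4 dp, full precision carried).
Each pᵢ ln pᵢ term: 0.0904×(-2.4039)=-0.2172, 0.0663×(-2.7141)=-0.1798, 0.0843×(-2.4729)=-0.2086, 0.0482×(-3.0325)=-0.1461, 0.0723×(-2.6271)=-0.1899, 0.6386×(-0.4485)=-0.2864.
Sum = -1.2281, so H' = 1.23.

1.23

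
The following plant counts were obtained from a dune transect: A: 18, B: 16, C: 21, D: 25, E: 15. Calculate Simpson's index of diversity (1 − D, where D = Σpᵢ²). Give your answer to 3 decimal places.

Total N = 18+16+21+25+15 = 95, so the proportions are 0.18947, 0.16842, 0.22105, 0.26316, 0.15789 (working shown to 5 dp, full precision carried).
D = 0.18947² + 0.16842² + 0.22105² + 0.26316² + 0.15789² = 0.03590 + 0.02837 + 0.04886 + 0.06925 + 0.02493 = 0.20731.
So 1 − D = 0.79269, i.e. 0.793 to 3 decimal places.

0.793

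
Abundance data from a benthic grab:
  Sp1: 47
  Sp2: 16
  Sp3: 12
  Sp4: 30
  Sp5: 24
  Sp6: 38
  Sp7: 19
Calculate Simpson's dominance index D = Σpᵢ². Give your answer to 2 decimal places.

Total N = 47+16+12+30+24+38+19 = 186, so the proportions are 0.2527, 0.086, 0.0645, 0.1613, 0.129, 0.2043, 0.1022 (working shown to 4 dp, full precision carried).
D = 0.2527² + 0.086² + 0.0645² + 0.1613² + 0.129² + 0.2043² + 0.1022² = 0.0639 + 0.0074 + 0.0042 + 0.0260 + 0.0166 + 0.0417 + 0.0104 = 0.1703.
To 2 decimal places, D = 0.17.

0.17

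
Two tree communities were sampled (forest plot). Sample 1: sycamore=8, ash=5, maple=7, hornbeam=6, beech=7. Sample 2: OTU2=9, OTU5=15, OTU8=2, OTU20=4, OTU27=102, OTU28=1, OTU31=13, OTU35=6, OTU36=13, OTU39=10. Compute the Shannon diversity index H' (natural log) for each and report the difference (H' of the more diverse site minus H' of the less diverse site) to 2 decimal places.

0.09

Sample 1: N=33, proportions 0.24242, 0.15152, 0.21212, 0.18182, 0.21212, giving H' = 1.59723 (working shown to 5 dp, full precision carried).
Sample 2: N=175, proportions 0.05143, 0.08571, 0.01143, 0.02286, 0.58286, 0.00571, 0.07429, 0.03429, 0.07429, 0.05714, giving H' = 1.51027.
Difference = |1.59723 − 1.51027| = 0.08696, i.e. 0.09 to 2 decimal places.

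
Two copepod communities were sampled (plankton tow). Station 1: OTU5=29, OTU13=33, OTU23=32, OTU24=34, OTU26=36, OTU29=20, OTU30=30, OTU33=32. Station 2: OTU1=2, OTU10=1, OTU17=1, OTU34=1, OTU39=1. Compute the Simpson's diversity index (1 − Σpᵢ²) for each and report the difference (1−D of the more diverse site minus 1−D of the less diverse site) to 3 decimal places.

Station 1: N=246, proportions 0.11789, 0.13415, 0.13008, 0.13821, 0.14634, 0.0813, 0.12195, 0.13008, giving 1−D = 0.87227 (working shown to 5 dp, full precision carried).
Station 2: N=6, proportions 0.33333, 0.16667, 0.16667, 0.16667, 0.16667, giving 1−D = 0.77778.
Difference = |0.87227 − 0.77778| = 0.09449, i.e. 0.094 to 3 decimal places.

0.094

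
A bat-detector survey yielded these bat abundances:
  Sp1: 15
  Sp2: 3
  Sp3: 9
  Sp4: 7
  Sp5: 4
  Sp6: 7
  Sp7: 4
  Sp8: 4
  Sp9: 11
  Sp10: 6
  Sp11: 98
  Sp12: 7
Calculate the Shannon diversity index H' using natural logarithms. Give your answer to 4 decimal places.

1.6925

Total N = 15+3+9+7+4+7+4+4+11+6+98+7 = 175, so the proportions are 0.085714, 0.017143, 0.051429, 0.04, 0.022857, 0.04, 0.022857, 0.022857, 0.062857, 0.034286, 0.56, 0.04 (working shown to 6 dp, full precision carried).
Each pᵢ ln pᵢ term: 0.085714×(-2.456736)=-0.210577, 0.017143×(-4.066174)=-0.069706, 0.051429×(-2.967561)=-0.152617, 0.04×(-3.218876)=-0.128755, 0.022857×(-3.778492)=-0.086366, 0.04×(-3.218876)=-0.128755, 0.022857×(-3.778492)=-0.086366, 0.022857×(-3.778492)=-0.086366, 0.062857×(-2.766891)=-0.173919, 0.034286×(-3.373027)=-0.115647, 0.56×(-0.579818)=-0.324698, 0.04×(-3.218876)=-0.128755.
Sum = -1.692526, so H' = 1.6925.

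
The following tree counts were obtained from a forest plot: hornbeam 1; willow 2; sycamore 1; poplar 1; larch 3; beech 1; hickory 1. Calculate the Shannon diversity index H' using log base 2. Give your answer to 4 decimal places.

Total N = 1+2+1+1+3+1+1 = 10, so the proportions are 0.1, 0.2, 0.1, 0.1, 0.3, 0.1, 0.1 (working shown to 6 dp, full precision carried).
Each pᵢ log₂ pᵢ term: 0.1×(-3.321928)=-0.332193, 0.2×(-2.321928)=-0.464386, 0.1×(-3.321928)=-0.332193, 0.1×(-3.321928)=-0.332193, 0.3×(-1.736966)=-0.521090, 0.1×(-3.321928)=-0.332193, 0.1×(-3.321928)=-0.332193.
Sum = -2.646439, so H' = 2.6464.

2.6464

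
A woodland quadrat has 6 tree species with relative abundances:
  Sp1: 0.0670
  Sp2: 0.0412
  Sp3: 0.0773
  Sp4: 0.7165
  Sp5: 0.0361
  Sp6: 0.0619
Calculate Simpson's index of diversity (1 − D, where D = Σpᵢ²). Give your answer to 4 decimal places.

D = 0.067² + 0.0412² + 0.0773² + 0.7165² + 0.0361² + 0.0619² = 0.004489 + 0.001697 + 0.005975 + 0.513372 + 0.001303 + 0.003832 = 0.530669 (working shown to 6 dp, full precision carried).
So 1 − D = 0.469331, i.e. 0.4693 to 4 decimal places.

0.4693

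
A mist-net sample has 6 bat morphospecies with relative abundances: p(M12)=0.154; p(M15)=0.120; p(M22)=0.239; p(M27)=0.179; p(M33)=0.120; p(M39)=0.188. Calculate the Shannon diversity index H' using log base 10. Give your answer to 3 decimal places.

Each pᵢ log₁₀ pᵢ term (working shown to 5 dp, full precision carried): 0.154×(-0.81248)=-0.12512, 0.12×(-0.92082)=-0.11050, 0.239×(-0.62160)=-0.14856, 0.179×(-0.74715)=-0.13374, 0.12×(-0.92082)=-0.11050, 0.188×(-0.72584)=-0.13646.
Sum = -0.76488, so H' = 0.765.

0.765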